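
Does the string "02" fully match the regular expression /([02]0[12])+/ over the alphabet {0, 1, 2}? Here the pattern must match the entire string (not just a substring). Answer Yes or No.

No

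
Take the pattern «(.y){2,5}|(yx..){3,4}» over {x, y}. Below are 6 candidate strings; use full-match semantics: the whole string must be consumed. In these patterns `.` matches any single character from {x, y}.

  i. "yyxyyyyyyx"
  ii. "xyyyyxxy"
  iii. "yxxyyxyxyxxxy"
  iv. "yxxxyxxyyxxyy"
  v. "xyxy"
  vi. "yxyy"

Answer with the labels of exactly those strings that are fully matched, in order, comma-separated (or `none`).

v

i → no match
ii → no match
iii → no match
iv → no match
v → match
vi → no match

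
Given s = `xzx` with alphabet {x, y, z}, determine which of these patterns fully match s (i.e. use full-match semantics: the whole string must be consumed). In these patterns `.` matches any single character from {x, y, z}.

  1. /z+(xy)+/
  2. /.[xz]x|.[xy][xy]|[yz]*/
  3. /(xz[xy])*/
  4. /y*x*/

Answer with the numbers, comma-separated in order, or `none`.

2, 3

1 → no match — must start with `z`
2 → match
3 → match
4 → no match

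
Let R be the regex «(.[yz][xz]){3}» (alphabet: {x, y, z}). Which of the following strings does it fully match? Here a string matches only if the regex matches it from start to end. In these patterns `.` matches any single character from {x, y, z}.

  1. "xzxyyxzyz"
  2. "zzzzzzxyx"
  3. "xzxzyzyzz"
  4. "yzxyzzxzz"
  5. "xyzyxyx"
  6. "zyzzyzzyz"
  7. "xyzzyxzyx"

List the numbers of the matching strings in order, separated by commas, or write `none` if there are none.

1. "xzxyyxzyz" → match
2. "zzzzzzxyx" → match
3. "xzxzyzyzz" → match
4. "yzxyzzxzz" → match
5. "xyzyxyx" → no match
6. "zyzzyzzyz" → match
7. "xyzzyxzyx" → match

1, 2, 3, 4, 6, 7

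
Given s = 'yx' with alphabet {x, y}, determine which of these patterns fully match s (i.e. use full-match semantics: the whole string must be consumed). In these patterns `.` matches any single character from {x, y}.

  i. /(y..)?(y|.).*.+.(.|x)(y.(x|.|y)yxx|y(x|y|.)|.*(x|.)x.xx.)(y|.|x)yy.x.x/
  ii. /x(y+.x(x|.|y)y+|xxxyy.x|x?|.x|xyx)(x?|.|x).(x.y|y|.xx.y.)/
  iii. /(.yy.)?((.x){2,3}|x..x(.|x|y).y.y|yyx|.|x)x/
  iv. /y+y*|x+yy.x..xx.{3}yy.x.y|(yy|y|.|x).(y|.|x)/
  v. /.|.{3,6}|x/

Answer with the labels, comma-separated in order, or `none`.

i → no match
ii → no match — must start with 'x'
iii → match
iv → no match
v → no match

iii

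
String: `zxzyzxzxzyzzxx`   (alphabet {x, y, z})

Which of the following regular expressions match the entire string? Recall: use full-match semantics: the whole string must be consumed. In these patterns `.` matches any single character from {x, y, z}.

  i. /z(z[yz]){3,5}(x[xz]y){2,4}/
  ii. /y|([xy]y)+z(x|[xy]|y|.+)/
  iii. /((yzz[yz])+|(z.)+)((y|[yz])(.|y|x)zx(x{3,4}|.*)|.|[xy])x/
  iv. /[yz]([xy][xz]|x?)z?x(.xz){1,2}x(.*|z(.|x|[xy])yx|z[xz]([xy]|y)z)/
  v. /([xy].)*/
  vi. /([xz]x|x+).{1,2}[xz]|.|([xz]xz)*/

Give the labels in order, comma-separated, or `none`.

i → no match — must start with `zz`
ii → no match
iii → match
iv → no match
v → no match
vi → no match

iii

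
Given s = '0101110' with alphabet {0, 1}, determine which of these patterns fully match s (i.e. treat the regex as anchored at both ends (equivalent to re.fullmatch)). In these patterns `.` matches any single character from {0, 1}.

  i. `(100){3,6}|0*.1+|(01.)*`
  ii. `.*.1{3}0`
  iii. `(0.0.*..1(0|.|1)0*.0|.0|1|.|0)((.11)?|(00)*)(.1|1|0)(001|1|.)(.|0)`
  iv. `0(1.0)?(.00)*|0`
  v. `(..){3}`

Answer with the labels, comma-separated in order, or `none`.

ii

i → no match
ii → match
iii → no match
iv → no match
v → no match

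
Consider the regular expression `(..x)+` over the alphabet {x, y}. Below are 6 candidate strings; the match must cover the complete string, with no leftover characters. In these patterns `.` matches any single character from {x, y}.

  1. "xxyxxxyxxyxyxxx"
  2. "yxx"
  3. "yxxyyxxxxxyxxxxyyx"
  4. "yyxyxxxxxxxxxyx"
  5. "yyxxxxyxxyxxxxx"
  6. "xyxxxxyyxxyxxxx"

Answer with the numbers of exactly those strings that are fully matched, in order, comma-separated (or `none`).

1 → no match
2 → match
3 → match
4 → match
5 → match
6 → match

2, 3, 4, 5, 6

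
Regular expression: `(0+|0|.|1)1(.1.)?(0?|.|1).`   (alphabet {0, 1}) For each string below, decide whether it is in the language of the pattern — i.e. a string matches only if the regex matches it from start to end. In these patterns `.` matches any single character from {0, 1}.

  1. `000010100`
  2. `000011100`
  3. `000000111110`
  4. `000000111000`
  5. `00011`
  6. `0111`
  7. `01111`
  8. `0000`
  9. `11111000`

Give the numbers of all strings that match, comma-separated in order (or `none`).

1, 2, 3, 4, 5, 6

1 → match
2 → match
3 → match
4 → match
5 → match
6 → match
7 → no match
8 → no match
9 → no match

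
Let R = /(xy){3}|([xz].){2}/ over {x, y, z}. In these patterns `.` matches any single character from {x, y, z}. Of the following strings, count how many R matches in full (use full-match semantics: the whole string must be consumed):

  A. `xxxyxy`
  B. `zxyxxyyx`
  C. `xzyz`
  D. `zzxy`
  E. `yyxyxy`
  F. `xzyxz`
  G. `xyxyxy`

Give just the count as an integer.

A → no match
B → no match
C → no match
D → match
E → no match
F → no match
G → match
Total matched: 2

2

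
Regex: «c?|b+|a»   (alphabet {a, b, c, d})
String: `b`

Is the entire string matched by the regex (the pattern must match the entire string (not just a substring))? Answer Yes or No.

Yes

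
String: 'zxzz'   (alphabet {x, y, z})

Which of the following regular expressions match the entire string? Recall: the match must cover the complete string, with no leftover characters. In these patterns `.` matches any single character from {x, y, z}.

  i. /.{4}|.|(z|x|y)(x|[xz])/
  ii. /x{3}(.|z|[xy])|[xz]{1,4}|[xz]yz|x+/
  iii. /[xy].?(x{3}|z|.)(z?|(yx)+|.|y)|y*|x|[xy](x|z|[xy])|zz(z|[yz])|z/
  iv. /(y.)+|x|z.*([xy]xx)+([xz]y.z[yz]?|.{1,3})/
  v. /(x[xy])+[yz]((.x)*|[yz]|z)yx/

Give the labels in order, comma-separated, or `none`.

i → match
ii → match
iii → no match
iv → no match
v → no match — must start with 'x'

i, ii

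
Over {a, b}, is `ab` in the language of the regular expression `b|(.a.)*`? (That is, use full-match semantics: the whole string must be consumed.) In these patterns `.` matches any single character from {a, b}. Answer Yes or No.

No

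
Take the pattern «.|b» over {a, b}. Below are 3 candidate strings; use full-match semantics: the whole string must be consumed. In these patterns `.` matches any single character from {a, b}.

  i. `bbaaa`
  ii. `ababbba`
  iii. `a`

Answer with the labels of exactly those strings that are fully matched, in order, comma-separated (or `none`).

i → no match
ii → no match
iii → match

iii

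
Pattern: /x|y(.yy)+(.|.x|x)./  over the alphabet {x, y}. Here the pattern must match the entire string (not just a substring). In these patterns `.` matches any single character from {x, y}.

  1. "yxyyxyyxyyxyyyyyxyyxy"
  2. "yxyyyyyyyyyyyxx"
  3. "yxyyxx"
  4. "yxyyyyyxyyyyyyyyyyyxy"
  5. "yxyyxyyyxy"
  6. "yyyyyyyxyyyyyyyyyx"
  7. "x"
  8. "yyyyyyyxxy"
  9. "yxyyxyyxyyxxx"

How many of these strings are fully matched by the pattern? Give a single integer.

1 → match
2 → match
3 → match
4 → match
5 → match
6 → match
7 → match
8 → match
9 → match
Total matched: 9

9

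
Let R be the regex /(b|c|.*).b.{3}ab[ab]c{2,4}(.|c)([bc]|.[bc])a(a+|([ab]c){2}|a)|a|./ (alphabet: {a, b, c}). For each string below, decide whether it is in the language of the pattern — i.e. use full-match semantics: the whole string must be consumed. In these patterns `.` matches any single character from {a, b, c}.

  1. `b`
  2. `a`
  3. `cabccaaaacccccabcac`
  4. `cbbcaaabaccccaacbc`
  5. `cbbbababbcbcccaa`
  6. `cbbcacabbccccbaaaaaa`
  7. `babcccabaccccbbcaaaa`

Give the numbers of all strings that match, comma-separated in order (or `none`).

1, 2, 4, 6, 7

1 → match
2 → match
3 → no match
4 → match
5 → no match
6 → match
7 → match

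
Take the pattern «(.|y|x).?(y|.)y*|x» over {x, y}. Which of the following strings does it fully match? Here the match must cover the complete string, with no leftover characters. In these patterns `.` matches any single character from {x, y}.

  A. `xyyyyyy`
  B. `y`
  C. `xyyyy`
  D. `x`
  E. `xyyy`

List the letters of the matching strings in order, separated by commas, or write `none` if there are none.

A, C, D, E

A → match
B → no match
C → match
D → match
E → match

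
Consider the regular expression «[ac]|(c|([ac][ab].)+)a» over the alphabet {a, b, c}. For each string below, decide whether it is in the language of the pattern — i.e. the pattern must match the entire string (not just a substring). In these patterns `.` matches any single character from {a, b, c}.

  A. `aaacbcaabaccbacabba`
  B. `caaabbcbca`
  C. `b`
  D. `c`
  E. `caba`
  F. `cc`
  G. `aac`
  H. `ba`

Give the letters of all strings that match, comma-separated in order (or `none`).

A → no match
B → match
C → no match
D → match
E → match
F → no match
G → no match
H → no match

B, D, E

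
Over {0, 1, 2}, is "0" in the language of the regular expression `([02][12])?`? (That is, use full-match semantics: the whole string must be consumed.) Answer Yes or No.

No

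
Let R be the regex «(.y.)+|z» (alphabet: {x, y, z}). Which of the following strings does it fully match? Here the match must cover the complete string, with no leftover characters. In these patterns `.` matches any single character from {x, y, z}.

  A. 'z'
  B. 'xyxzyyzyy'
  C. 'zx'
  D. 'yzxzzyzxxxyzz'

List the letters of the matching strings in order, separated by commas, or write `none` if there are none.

A → match
B → match
C → no match
D → no match

A, B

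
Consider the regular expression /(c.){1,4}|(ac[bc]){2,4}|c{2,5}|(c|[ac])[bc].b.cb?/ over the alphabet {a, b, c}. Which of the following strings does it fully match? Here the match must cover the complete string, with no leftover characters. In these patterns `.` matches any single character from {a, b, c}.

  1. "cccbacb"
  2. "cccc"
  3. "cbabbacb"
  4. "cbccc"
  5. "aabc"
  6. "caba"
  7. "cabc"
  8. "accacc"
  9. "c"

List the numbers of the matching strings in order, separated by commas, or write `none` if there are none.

1, 2, 8

1 → match
2 → match
3 → no match
4 → no match
5 → no match
6 → no match
7 → no match
8 → match
9 → no match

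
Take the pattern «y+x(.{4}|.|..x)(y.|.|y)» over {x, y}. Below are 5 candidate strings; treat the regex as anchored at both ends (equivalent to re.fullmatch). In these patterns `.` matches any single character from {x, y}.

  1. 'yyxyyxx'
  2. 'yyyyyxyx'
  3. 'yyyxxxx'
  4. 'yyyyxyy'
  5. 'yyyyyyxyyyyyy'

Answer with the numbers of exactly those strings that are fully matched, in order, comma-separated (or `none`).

1 → match
2 → match
3 → no match
4 → match
5 → match

1, 2, 4, 5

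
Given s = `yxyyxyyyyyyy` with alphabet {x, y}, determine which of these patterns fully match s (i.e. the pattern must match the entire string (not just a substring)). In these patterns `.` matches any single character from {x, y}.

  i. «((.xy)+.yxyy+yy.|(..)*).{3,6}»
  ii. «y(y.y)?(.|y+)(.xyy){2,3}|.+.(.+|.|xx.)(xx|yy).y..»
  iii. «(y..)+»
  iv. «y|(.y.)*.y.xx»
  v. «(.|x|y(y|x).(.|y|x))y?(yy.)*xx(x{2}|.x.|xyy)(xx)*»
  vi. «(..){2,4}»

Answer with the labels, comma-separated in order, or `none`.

i → match
ii → match
iii → match
iv → no match
v → no match
vi → no match

i, ii, iii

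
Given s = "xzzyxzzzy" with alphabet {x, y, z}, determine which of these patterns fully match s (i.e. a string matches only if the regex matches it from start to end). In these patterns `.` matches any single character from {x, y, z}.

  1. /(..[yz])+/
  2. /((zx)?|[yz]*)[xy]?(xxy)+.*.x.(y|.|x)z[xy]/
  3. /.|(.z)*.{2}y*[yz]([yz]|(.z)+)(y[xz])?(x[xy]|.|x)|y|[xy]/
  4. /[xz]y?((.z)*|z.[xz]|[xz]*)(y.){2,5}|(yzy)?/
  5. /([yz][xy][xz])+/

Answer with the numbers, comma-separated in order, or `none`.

1 → match
2 → no match
3 → no match
4 → no match
5 → no match

1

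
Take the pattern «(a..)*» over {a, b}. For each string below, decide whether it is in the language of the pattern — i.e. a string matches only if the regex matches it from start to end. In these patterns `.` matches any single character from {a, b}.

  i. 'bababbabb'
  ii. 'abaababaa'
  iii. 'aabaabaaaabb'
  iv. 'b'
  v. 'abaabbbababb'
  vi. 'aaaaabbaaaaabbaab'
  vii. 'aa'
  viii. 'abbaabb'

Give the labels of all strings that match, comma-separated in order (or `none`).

iii

i. 'bababbabb' → no match
ii. 'abaababaa' → no match
iii. 'aabaabaaaabb' → match
iv. 'b' → no match
v. 'abaabbbababb' → no match
vi → no match
vii. 'aa' → no match
viii. 'abbaabb' → no match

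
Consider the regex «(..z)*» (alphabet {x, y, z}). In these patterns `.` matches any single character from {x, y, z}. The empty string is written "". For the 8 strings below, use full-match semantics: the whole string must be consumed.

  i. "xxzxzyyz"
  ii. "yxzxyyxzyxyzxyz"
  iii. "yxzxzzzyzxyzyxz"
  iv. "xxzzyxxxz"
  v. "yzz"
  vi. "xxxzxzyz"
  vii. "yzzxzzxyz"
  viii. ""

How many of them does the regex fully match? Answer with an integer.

i → no match
ii → no match
iii → match
iv → no match
v → match
vi → no match
vii → match
viii → match
Total matched: 4

4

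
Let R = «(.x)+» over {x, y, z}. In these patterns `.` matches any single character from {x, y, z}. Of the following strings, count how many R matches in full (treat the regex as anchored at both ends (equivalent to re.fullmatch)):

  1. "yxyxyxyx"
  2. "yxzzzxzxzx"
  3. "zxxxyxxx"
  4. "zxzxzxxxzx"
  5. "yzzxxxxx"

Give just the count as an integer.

3

1 → match
2 → no match
3 → match
4 → match
5 → no match
Total matched: 3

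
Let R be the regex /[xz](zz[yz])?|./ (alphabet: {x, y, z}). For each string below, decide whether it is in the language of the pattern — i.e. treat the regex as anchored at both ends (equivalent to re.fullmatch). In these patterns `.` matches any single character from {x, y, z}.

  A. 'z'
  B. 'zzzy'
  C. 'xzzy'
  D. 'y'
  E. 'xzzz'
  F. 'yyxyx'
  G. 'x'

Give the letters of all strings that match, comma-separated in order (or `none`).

A → match
B → match
C → match
D → match
E → match
F → no match
G → match

A, B, C, D, E, G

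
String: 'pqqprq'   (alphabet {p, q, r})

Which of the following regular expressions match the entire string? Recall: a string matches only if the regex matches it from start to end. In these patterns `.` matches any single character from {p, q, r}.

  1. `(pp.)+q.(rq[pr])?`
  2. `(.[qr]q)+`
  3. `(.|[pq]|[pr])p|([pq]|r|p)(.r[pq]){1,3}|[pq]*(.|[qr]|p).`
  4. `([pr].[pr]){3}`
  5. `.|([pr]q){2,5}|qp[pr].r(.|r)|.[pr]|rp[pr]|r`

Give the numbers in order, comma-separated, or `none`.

1 → no match — must start with 'pp'
2 → match
3 → match
4 → no match
5 → no match

2, 3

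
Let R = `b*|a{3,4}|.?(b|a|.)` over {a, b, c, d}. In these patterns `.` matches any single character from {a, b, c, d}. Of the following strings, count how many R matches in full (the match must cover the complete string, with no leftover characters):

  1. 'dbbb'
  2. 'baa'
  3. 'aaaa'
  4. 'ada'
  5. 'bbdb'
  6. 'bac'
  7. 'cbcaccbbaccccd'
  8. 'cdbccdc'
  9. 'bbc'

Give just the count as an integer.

1

1 → no match
2 → no match
3 → match
4 → no match
5 → no match
6 → no match
7 → no match
8 → no match
9 → no match
Total matched: 1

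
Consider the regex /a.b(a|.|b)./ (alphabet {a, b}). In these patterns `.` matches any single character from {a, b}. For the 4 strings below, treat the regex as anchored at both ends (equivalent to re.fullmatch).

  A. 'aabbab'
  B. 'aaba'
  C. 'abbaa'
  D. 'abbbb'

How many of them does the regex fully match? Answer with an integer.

A. 'aabbab' → no match
B. 'aaba' → no match
C. 'abbaa' → match
D. 'abbbb' → match
Total matched: 2

2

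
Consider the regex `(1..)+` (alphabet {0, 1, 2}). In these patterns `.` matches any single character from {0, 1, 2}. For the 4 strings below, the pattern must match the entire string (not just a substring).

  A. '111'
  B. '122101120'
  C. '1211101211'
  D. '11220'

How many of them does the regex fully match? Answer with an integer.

A → match
B → match
C → no match
D → no match
Total matched: 2

2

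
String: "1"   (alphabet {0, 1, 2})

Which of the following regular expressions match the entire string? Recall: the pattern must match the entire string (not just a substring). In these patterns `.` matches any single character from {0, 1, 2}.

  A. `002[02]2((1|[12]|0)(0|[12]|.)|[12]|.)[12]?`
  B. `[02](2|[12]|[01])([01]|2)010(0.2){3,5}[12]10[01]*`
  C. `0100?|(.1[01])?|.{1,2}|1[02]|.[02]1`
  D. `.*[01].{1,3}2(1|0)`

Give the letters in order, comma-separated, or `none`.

A → no match — must start with "002"
B → no match
C → match
D → no match

C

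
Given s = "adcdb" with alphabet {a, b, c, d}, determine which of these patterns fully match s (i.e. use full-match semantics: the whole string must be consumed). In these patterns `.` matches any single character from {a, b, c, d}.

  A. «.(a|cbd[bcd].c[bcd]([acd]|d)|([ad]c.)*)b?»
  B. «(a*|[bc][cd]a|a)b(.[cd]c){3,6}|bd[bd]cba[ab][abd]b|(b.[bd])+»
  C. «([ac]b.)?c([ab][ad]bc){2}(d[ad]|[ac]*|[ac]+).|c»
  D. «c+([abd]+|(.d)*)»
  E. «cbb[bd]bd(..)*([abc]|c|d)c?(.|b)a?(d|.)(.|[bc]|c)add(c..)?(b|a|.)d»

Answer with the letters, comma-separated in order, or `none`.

A → match
B → no match
C → no match
D → no match — must start with "c"
E → no match — must start with "cbb"

A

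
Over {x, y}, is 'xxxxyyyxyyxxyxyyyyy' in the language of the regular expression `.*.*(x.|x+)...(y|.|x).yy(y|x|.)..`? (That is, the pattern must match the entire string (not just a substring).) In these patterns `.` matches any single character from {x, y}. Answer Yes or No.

Yes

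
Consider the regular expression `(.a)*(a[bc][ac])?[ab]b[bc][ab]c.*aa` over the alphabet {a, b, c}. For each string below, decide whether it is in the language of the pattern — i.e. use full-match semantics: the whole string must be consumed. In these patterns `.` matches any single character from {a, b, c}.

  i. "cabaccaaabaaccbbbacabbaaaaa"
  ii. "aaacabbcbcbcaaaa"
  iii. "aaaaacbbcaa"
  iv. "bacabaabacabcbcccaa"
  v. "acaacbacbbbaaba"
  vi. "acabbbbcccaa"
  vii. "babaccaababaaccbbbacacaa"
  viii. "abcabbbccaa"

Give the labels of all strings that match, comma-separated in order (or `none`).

i → no match
ii → match
iii → no match
iv → no match
v → no match — must end with "aa"
vi → match
vii → no match
viii → match

ii, vi, viii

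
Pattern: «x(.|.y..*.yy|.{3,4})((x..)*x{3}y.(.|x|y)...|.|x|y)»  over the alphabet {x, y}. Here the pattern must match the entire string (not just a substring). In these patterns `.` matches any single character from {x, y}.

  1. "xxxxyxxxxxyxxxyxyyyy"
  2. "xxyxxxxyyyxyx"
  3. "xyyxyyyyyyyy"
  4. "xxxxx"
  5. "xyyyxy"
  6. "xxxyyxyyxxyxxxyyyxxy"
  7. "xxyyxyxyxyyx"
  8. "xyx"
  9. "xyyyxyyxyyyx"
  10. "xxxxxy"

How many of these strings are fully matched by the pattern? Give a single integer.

10

1 → match
2 → match
3 → match
4 → match
5 → match
6 → match
7 → match
8 → match
9 → match
10 → match
Total matched: 10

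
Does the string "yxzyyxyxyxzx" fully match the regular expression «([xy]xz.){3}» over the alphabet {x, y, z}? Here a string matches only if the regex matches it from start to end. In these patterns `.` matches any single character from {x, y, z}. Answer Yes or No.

No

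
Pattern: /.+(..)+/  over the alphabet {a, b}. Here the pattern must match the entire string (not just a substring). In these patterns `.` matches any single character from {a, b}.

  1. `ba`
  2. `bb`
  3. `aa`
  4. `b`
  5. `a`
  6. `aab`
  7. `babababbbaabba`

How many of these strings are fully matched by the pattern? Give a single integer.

2

1 → no match
2 → no match
3 → no match
4 → no match
5 → no match
6 → match
7 → match
Total matched: 2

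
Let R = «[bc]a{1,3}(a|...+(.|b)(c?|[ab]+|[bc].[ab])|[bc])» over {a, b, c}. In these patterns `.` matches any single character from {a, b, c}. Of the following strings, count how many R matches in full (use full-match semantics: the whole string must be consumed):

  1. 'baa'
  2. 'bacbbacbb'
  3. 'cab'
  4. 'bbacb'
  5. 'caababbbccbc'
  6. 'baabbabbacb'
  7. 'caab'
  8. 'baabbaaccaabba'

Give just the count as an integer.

1 → match
2 → match
3 → match
4 → no match
5 → match
6 → match
7 → match
8 → match
Total matched: 7

7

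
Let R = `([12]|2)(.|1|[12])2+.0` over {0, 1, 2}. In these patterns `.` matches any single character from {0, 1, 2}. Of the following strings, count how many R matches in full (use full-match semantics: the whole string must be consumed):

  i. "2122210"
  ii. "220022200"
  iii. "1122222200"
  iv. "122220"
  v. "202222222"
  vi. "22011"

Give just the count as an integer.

3

i → match
ii → no match
iii → match
iv → match
v → no match — must end with "0"
vi → no match — must end with "0"
Total matched: 3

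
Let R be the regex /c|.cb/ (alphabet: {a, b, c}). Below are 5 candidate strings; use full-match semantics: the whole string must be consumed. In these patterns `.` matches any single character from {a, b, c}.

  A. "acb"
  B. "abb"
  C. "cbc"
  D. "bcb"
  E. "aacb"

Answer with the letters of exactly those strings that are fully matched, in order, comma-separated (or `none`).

A, D

A → match
B → no match
C → no match
D → match
E → no match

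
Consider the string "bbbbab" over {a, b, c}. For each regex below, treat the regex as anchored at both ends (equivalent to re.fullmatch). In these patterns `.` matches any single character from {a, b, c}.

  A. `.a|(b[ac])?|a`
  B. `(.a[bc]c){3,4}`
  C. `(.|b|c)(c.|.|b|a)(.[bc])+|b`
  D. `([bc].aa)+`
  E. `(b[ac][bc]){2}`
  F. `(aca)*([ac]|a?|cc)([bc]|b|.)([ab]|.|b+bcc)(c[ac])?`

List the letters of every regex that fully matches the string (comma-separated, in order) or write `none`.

C

A → no match
B → no match — must end with "c"
C → match
D → no match — must end with "aa"
E → no match
F → no match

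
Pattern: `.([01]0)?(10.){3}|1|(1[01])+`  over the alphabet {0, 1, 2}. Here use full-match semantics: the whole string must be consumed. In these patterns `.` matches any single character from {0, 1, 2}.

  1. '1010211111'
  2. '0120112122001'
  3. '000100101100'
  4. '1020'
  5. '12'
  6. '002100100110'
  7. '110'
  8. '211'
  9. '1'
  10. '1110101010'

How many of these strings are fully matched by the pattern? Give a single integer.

1 → no match
2 → no match
3 → match
4 → no match
5 → no match
6 → no match
7 → no match
8 → no match
9 → match
10 → match
Total matched: 3

3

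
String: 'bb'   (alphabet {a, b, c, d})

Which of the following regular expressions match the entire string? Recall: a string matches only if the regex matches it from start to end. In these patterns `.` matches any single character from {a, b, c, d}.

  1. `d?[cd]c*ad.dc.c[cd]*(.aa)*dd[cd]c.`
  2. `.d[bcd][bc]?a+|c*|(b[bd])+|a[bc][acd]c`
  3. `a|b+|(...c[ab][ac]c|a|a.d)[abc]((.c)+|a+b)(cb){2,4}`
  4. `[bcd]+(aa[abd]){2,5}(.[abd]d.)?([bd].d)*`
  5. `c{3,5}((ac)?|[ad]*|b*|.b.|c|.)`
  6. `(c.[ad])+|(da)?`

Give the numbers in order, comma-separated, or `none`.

2, 3

1 → no match
2 → match
3 → match
4 → no match
5 → no match — must start with 'c'
6 → no match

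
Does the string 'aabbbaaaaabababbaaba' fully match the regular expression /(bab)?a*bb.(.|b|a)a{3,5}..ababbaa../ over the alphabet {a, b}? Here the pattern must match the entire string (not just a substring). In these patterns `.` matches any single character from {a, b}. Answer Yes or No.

Yes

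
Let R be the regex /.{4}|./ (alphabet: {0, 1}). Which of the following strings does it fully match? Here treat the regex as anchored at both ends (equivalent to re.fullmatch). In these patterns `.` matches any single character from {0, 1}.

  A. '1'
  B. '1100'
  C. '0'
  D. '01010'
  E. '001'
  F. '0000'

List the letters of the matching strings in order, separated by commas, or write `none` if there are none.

A, B, C, F

A → match
B → match
C → match
D → no match
E → no match
F → match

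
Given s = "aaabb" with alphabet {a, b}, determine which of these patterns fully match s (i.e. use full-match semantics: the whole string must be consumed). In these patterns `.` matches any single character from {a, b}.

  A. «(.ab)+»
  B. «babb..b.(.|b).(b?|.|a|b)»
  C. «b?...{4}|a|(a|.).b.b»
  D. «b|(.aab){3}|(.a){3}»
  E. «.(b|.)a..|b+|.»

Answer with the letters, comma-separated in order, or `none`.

E

A → no match — must end with "ab"
B → no match — must start with "babb"
C → no match
D → no match
E → match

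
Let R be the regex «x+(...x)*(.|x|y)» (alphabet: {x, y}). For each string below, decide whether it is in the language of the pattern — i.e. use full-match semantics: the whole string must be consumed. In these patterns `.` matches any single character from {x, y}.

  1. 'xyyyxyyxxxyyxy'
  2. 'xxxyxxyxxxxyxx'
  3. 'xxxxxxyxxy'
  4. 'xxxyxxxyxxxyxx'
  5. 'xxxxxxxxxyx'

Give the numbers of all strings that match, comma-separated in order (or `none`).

1 → match
2 → match
3 → match
4 → match
5 → no match

1, 2, 3, 4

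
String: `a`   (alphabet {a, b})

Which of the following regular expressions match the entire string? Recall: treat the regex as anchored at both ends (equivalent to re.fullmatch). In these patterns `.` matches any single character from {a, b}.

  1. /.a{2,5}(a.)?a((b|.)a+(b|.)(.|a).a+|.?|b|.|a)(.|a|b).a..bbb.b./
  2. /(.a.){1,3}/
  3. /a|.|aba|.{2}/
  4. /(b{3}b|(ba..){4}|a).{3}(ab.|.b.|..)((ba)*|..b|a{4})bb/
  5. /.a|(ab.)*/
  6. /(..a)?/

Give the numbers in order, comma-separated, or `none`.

1 → no match
2 → no match
3 → match
4 → no match — must end with `bb`
5 → no match
6 → no match

3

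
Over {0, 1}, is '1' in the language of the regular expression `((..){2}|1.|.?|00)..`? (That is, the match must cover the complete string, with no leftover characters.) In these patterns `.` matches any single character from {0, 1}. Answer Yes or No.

No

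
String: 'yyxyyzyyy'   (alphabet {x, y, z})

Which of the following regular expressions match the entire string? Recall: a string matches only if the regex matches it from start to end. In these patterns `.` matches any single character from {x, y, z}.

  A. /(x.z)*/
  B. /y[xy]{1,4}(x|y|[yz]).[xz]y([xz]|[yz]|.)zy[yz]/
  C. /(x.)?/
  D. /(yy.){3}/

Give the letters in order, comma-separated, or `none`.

A → no match
B → no match
C → no match
D → match

D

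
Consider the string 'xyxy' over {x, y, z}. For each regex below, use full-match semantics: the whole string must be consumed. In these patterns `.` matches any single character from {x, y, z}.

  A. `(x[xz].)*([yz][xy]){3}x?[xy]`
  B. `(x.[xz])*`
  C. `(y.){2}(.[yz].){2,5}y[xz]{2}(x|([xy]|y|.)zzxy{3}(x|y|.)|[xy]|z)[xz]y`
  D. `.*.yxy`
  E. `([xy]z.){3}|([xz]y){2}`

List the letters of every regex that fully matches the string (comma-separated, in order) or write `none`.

D, E

A → no match
B → no match
C → no match — must start with 'y'
D → match
E → match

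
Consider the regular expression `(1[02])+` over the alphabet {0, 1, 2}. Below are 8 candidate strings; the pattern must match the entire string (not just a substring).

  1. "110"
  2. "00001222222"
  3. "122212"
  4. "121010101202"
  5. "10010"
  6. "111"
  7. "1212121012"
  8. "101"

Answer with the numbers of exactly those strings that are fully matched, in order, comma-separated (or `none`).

7

1 → no match
2 → no match — must start with "1"
3 → no match
4 → no match
5 → no match
6 → no match
7 → match
8 → no match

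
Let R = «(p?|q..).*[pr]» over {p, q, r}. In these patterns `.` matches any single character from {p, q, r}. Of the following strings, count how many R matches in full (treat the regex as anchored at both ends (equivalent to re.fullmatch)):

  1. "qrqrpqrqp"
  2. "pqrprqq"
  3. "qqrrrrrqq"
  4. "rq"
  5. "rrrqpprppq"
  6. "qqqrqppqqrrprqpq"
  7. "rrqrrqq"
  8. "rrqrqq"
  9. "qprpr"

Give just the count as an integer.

2

1 → match
2 → no match
3 → no match
4 → no match
5 → no match
6 → no match
7 → no match
8 → no match
9 → match
Total matched: 2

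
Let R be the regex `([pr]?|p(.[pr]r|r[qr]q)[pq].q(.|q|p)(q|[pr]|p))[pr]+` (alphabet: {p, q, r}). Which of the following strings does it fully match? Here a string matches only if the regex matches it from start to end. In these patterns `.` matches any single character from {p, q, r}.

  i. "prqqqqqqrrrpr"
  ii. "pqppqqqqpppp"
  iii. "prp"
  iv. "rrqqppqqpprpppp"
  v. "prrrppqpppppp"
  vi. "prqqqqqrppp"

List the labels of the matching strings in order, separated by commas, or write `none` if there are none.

i, iii, v, vi

i → match
ii → no match
iii → match
iv → no match
v → match
vi → match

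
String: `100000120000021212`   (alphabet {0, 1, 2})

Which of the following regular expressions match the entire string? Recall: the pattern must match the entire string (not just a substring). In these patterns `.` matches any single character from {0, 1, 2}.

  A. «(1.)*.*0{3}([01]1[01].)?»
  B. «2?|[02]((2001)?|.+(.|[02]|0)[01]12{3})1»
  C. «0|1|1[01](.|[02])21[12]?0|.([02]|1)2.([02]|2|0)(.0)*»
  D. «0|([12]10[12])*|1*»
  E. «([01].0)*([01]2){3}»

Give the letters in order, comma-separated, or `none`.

E

A → no match
B → no match
C → no match
D → no match
E → match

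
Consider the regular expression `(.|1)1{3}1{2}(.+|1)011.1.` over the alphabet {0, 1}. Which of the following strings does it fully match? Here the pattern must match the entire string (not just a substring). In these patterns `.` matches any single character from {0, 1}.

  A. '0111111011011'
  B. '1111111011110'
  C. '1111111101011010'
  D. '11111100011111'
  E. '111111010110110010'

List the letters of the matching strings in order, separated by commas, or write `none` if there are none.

A, B, C, D

A → match
B → match
C → match
D → match
E → no match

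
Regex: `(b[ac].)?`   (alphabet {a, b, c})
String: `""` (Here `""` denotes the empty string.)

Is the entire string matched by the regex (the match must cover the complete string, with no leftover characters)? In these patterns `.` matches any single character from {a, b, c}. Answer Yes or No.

Yes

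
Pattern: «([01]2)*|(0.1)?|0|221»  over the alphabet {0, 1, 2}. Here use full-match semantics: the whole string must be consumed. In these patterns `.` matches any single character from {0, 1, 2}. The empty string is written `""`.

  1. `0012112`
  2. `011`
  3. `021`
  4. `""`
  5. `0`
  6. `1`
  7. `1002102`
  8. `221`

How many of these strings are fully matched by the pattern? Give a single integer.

1 → no match
2 → match
3 → match
4 → match
5 → match
6 → no match
7 → no match
8 → match
Total matched: 5

5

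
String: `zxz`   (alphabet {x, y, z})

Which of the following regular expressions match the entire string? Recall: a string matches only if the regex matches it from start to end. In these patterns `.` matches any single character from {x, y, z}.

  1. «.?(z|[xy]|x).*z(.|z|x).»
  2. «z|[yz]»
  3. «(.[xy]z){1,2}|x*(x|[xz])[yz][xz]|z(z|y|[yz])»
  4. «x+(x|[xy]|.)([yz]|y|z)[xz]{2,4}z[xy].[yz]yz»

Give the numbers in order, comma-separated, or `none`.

3

1 → no match
2 → no match
3 → match
4 → no match — must start with `x`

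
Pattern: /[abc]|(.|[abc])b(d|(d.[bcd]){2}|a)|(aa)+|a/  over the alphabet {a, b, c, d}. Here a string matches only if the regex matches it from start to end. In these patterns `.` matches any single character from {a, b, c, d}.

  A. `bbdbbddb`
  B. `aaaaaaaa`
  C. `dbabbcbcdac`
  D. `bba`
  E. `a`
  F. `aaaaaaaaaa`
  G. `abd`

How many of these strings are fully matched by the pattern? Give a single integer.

6

A. `bbdbbddb` → match
B. `aaaaaaaa` → match
C. `dbabbcbcdac` → no match
D. `bba` → match
E. `a` → match
F. `aaaaaaaaaa` → match
G. `abd` → match
Total matched: 6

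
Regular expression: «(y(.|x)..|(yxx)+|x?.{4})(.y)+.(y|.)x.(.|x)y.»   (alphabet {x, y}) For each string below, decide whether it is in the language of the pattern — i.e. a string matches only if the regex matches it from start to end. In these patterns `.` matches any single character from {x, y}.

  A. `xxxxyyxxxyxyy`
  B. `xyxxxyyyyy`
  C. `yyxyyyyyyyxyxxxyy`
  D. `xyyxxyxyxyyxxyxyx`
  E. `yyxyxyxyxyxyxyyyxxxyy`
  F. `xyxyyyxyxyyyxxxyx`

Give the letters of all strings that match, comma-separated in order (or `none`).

A → match
B → no match
C → match
D → match
E → match
F → match

A, C, D, E, F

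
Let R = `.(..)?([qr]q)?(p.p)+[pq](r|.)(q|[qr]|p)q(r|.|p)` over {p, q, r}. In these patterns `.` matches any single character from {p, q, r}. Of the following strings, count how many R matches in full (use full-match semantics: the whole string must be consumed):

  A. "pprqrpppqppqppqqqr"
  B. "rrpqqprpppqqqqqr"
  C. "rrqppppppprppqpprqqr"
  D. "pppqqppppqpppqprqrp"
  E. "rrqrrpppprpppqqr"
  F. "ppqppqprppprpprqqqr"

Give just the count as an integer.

1

A → no match
B → no match
C → match
D → no match
E → no match
F → no match
Total matched: 1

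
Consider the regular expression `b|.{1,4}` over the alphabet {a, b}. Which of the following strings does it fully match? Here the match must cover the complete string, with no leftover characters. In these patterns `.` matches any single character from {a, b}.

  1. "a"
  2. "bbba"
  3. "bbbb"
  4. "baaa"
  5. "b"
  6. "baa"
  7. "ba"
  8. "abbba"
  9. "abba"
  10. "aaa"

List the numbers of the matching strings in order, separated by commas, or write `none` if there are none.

1, 2, 3, 4, 5, 6, 7, 9, 10

1. "a" → match
2. "bbba" → match
3. "bbbb" → match
4. "baaa" → match
5. "b" → match
6. "baa" → match
7. "ba" → match
8. "abbba" → no match
9. "abba" → match
10. "aaa" → match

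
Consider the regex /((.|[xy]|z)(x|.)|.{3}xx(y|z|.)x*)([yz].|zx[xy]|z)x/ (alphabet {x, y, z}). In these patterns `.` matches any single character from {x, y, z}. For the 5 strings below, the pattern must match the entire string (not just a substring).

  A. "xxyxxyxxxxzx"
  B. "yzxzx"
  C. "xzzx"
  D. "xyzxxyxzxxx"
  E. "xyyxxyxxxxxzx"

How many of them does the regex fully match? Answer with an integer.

A → match
B → no match
C → match
D → match
E → match
Total matched: 4

4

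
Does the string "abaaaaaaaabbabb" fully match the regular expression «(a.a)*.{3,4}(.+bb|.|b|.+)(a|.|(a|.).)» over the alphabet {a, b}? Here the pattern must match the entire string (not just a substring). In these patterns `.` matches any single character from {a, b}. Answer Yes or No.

Yes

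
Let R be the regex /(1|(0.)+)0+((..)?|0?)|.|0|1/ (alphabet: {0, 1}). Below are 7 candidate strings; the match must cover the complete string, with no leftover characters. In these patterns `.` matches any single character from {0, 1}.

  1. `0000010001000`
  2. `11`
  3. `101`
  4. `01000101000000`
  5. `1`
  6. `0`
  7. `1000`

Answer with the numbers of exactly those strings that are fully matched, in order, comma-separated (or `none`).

1 → match
2. `11` → no match
3. `101` → no match
4 → match
5. `1` → match
6. `0` → match
7. `1000` → match

1, 4, 5, 6, 7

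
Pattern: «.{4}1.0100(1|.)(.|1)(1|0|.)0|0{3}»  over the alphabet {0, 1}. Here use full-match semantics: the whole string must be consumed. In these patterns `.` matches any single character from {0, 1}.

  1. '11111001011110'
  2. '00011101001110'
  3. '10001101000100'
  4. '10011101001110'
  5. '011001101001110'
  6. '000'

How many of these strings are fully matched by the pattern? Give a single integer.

4

1 → no match
2 → match
3 → match
4 → match
5 → no match
6 → match
Total matched: 4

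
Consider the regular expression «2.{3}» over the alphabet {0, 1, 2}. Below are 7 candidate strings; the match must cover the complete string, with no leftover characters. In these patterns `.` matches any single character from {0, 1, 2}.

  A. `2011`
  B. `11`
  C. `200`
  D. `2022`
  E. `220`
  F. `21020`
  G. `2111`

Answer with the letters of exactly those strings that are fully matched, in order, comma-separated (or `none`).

A → match
B → no match — must start with `2`
C → no match
D → match
E → no match
F → no match
G → match

A, D, G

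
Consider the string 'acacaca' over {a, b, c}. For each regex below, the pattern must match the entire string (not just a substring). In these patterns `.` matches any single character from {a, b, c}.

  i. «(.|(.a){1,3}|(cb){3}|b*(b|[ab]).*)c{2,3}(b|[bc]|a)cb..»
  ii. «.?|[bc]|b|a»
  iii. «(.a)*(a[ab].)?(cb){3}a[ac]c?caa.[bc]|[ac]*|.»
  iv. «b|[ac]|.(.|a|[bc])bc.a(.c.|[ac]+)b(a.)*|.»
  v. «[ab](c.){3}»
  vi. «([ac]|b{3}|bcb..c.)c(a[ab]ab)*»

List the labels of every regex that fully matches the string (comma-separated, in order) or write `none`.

iii, v

i → no match
ii → no match
iii → match
iv → no match
v → match
vi → no match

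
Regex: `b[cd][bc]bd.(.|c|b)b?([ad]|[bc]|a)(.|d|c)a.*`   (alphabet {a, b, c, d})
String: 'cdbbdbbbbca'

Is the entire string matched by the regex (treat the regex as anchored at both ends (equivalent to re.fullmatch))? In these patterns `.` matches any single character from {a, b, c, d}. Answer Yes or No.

Every match must start with 'b', but 'cdbbdbbbbca' does not.

No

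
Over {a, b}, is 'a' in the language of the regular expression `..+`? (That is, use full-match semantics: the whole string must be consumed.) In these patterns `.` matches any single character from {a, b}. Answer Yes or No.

No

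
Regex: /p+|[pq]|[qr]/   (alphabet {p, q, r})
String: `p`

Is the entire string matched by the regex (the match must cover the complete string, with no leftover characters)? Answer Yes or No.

Yes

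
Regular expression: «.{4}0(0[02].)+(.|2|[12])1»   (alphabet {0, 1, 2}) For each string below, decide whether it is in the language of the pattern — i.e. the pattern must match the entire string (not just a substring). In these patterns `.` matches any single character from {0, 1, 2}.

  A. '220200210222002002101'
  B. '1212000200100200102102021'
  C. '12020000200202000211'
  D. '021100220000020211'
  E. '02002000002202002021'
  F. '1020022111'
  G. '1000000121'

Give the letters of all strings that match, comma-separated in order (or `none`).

A → no match
B → match
C → no match
D → no match
E → no match
F → no match
G → match

B, G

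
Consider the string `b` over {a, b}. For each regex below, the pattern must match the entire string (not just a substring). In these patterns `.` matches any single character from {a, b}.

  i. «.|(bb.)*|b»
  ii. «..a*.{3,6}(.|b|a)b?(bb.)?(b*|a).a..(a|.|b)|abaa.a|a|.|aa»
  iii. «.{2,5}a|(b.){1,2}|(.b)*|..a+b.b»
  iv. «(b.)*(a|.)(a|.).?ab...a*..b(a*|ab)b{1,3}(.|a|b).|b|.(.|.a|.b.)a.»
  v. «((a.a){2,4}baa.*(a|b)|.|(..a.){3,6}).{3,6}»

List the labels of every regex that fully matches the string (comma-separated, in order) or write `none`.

i → match
ii → match
iii → no match
iv → match
v → no match

i, ii, iv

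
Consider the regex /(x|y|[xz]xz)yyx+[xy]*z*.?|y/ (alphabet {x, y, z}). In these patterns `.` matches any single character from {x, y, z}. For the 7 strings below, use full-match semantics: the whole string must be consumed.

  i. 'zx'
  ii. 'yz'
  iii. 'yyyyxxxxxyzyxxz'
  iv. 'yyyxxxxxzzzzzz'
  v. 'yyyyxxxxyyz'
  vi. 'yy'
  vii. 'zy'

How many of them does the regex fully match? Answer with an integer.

1

i → no match
ii → no match
iii → no match
iv → match
v → no match
vi → no match
vii → no match
Total matched: 1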